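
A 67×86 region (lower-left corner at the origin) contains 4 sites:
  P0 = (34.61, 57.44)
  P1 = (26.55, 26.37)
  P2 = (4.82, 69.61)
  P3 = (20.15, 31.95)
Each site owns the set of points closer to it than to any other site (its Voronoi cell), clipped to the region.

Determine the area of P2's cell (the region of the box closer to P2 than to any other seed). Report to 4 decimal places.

Area of P2's cell: 795.0875

1. box [0,67]×[0,86]: [(0, 0) (67, 0) (67, 86) (0, 86)]
2. ⊥bis P2·P0 via (19.715,63.525): [(0, 15.2662) (28.8966, 86) (0, 86)]  |A|=1021.9845
3. ⊥bis P2·P1 via (15.685,47.99): [(0, 40.1076) (12.7701, 46.5251) (28.8966, 86) (0, 86)]  |A|=863.3707
4. ⊥bis P2·P3 via (12.485,50.78): [(0, 45.6978) (14.9119, 51.7679) (28.8966, 86) (0, 86)]  |A|=795.0875
5. canonical 4-gon: [(0, 45.6978) (14.9119, 51.7679) (28.8966, 86) (0, 86)]
6. shoelace: 795.0875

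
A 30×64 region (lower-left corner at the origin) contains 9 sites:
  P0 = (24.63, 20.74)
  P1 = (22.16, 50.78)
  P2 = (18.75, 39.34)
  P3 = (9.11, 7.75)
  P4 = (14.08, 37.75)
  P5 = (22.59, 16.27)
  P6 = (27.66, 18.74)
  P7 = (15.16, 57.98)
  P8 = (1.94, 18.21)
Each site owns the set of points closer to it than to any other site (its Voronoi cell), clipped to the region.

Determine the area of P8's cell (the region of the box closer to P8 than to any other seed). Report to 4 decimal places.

Area of P8's cell: 195.8241

1. box [0,30]×[0,64]: [(0, 0) (30, 0) (30, 64) (0, 64)]
2. ⊥bis P8·P0 via (13.285,19.475): [(0, 0) (15.4565, 0) (8.3203, 64) (0, 64)]  |A|=760.8593
3. ⊥bis P8·P1 via (12.05,34.495): [(0, 41.9758) (0, 0) (15.4565, 0) (11.5775, 34.7883)]  |A|=511.8413
4. ⊥bis P8·P2 via (10.345,28.775): [(0, 37.005) (0, 0) (15.4565, 0) (12.4333, 27.1137)]  |A|=439.5879
5. ⊥bis P8·P3 via (5.525,12.98): [(0, 37.005) (0, 9.1928) (13.4068, 18.3827) (12.4333, 27.1137)]  |A|=235.8986
6. ⊥bis P8·P4 via (8.01,27.98): [(0, 32.9565) (0, 9.1928) (13.4068, 18.3827) (12.6587, 25.0918)]  |A|=198.8202
7. ⊥bis P8·P5 via (12.265,17.24): [(0, 32.9565) (0, 9.1928) (12.3012, 17.6248) (12.8454, 23.4177) (12.6587, 25.0918)]  |A|=195.8241
8. ⊥bis P8·P6 via (14.8,18.475): [(0, 32.9565) (0, 9.1928) (12.3012, 17.6248) (12.8454, 23.4177) (12.6587, 25.0918)]  |A|=195.8241
9. ⊥bis P8·P7 via (8.55,38.095): [(0, 32.9565) (0, 9.1928) (12.3012, 17.6248) (12.8454, 23.4177) (12.6587, 25.0918)]  |A|=195.8241
10. canonical 5-gon: [(0, 32.9565) (0, 9.1928) (12.3012, 17.6248) (12.8454, 23.4177) (12.6587, 25.0918)]
11. shoelace: 195.8241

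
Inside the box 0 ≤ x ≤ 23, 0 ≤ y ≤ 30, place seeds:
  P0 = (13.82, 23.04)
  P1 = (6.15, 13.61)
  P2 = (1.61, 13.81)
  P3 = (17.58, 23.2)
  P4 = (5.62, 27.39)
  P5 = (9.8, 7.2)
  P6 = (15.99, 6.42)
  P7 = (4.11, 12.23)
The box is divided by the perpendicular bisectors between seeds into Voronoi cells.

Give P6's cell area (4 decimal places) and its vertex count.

Area of P6's cell: 146.3226 (6 vertices)

1. box [0,23]×[0,30]: [(0, 0) (23, 0) (23, 30) (0, 30)]
2. ⊥bis P6·P0 via (14.905,14.73): [(0, 12.7839) (0, 0) (23, 0) (23, 15.7869)]  |A|=328.5648
3. ⊥bis P6·P1 via (11.07,10.015): [(14.4741, 14.6737) (3.7521, 0) (23, 0) (23, 15.7869)]  |A|=208.518
4. ⊥bis P6·P2 via (8.8,10.115): [(14.4741, 14.6737) (3.7521, 0) (23, 0) (23, 15.7869)]  |A|=208.518
5. ⊥bis P6·P3 via (16.785,14.81): [(16.0507, 14.8796) (14.4741, 14.6737) (3.7521, 0) (23, 0) (23, 14.2211)]  |A|=203.0773
6. ⊥bis P6·P4 via (10.805,16.905): [(16.0507, 14.8796) (14.4741, 14.6737) (3.7521, 0) (23, 0) (23, 14.2211)]  |A|=203.0773
7. ⊥bis P6·P5 via (12.895,6.81): [(16.0507, 14.8796) (14.4741, 14.6737) (13.7633, 13.701) (12.0369, 0) (23, 0) (23, 14.2211)]  |A|=146.3226
8. ⊥bis P6·P7 via (10.05,9.325): [(16.0507, 14.8796) (14.4741, 14.6737) (13.7633, 13.701) (12.0369, 0) (23, 0) (23, 14.2211)]  |A|=146.3226
9. canonical 6-gon: [(16.0507, 14.8796) (14.4741, 14.6737) (13.7633, 13.701) (12.0369, 0) (23, 0) (23, 14.2211)]
10. shoelace: 146.3226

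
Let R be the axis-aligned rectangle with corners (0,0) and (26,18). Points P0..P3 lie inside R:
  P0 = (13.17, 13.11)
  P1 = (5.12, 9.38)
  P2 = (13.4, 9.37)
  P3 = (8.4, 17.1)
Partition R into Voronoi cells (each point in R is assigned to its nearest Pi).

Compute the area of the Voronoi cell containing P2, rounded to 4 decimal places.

1. box [0,26]×[0,18]: [(0, 0) (26, 0) (26, 18) (0, 18)]
2. ⊥bis P2·P0 via (13.285,11.24): [(0, 10.423) (0, 0) (26, 0) (26, 12.0219)]  |A|=291.7843
3. ⊥bis P2·P1 via (9.26,9.375): [(9.262, 10.9926) (9.2487, 0) (26, 0) (26, 12.0219)]  |A|=192.6821
4. ⊥bis P2·P3 via (10.9,13.235): [(9.262, 10.9926) (9.2487, 0) (26, 0) (26, 12.0219)]  |A|=192.6821
5. canonical 4-gon: [(9.262, 10.9926) (9.2487, 0) (26, 0) (26, 12.0219)]
6. shoelace: 192.6821

Area of P2's cell: 192.6821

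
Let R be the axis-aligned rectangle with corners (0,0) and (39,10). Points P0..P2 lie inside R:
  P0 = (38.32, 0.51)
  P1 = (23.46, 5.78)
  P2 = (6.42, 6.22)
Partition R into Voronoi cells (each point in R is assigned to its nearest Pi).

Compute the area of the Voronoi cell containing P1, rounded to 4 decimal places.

Area of P1's cell: 166.3368

1. box [0,39]×[0,10]: [(0, 0) (39, 0) (39, 10) (0, 10)]
2. ⊥bis P1·P0 via (30.89,3.145): [(0, 0) (29.7746, 0) (33.3211, 10) (0, 10)]  |A|=315.4786
3. ⊥bis P1·P2 via (14.94,6): [(14.7851, 0) (29.7746, 0) (33.3211, 10) (15.0433, 10)]  |A|=166.3368
4. canonical 4-gon: [(14.7851, 0) (29.7746, 0) (33.3211, 10) (15.0433, 10)]
5. shoelace: 166.3368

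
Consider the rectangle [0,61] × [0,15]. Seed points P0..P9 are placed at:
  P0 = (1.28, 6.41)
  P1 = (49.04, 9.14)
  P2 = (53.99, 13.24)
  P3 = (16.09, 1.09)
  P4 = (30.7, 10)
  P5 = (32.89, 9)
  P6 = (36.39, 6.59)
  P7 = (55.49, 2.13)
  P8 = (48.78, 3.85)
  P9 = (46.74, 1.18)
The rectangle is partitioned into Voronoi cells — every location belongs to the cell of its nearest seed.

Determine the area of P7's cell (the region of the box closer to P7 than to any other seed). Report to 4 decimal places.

1. box [0,61]×[0,15]: [(0, 0) (61, 0) (61, 15) (0, 15)]
2. ⊥bis P7·P0 via (28.385,4.27): [(28.0479, 0) (61, 0) (61, 15) (29.2322, 15)]  |A|=485.3998
3. ⊥bis P7·P1 via (52.265,5.635): [(46.1408, 0) (61, 0) (61, 13.6722)]  |A|=101.5792
4. ⊥bis P7·P2 via (54.74,7.685): [(54.4505, 7.6459) (46.1408, 0) (61, 0) (61, 8.5302)]  |A|=84.7404
5. ⊥bis P7·P3 via (35.79,1.61): [(54.4505, 7.6459) (46.1408, 0) (61, 0) (61, 8.5302)]  |A|=84.7404
6. ⊥bis P7·P4 via (43.095,6.065): [(54.4505, 7.6459) (46.1408, 0) (61, 0) (61, 8.5302)]  |A|=84.7404
7. ⊥bis P7·P5 via (44.19,5.565): [(54.4505, 7.6459) (46.1408, 0) (61, 0) (61, 8.5302)]  |A|=84.7404
8. ⊥bis P7·P6 via (45.94,4.36): [(54.4505, 7.6459) (46.1408, 0) (61, 0) (61, 8.5302)]  |A|=84.7404
9. ⊥bis P7·P8 via (52.135,2.99): [(54.4505, 7.6459) (52.9821, 6.2949) (51.3686, 0) (61, 0) (61, 8.5302)]  |A|=68.2863
10. ⊥bis P7·P9 via (51.115,1.655): [(54.4505, 7.6459) (52.9821, 6.2949) (51.3686, 0) (61, 0) (61, 8.5302)]  |A|=68.2863
11. canonical 5-gon: [(54.4505, 7.6459) (52.9821, 6.2949) (51.3686, 0) (61, 0) (61, 8.5302)]
12. shoelace: 68.2863

Area of P7's cell: 68.2863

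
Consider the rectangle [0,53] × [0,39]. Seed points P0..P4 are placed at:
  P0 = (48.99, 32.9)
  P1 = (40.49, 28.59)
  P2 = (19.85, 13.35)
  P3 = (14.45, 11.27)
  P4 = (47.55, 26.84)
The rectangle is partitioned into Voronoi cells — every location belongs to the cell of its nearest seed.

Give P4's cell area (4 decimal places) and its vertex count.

1. box [0,53]×[0,39]: [(0, 0) (53, 0) (53, 39) (0, 39)]
2. ⊥bis P4·P0 via (48.27,29.87): [(0, 0) (53, 0) (53, 28.746) (9.8479, 39) (0, 39)]  |A|=1845.7601
3. ⊥bis P4·P1 via (44.02,27.715): [(37.1501, 0) (53, 0) (53, 28.746) (44.7609, 30.7039)]  |A|=361.7473
4. ⊥bis P4·P2 via (33.7,20.095): [(39.2873, 8.6221) (43.4863, 0) (53, 0) (53, 28.746) (44.7609, 30.7039)]  |A|=334.4316
5. ⊥bis P4·P3 via (31,19.055): [(39.2873, 8.6221) (43.4863, 0) (53, 0) (53, 28.746) (44.7609, 30.7039)]  |A|=334.4316
6. canonical 5-gon: [(39.2873, 8.6221) (43.4863, 0) (53, 0) (53, 28.746) (44.7609, 30.7039)]
7. shoelace: 334.4316

Area of P4's cell: 334.4316 (5 vertices)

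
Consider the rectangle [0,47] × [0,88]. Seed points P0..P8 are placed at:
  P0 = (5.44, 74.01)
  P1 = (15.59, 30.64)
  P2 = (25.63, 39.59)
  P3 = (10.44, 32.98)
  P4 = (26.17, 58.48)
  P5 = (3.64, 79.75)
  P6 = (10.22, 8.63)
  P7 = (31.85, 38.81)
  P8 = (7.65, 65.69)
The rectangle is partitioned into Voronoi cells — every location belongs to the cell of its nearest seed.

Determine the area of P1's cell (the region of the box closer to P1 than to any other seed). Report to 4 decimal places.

Area of P1's cell: 300.7836

1. box [0,47]×[0,88]: [(0, 0) (47, 0) (47, 88) (0, 88)]
2. ⊥bis P1·P0 via (10.515,52.325): [(0, 49.8641) (0, 0) (47, 0) (47, 60.8637)]  |A|=2602.104
3. ⊥bis P1·P2 via (20.61,35.115): [(6.174, 51.3091) (0, 49.8641) (0, 0) (47, 0) (47, 5.511)]  |A|=1472.1914
4. ⊥bis P1·P3 via (13.015,31.81): [(16.5739, 39.6426) (0, 3.1659) (0, 0) (47, 0) (47, 5.511)]  |A|=1041.6769
5. ⊥bis P1·P4 via (20.88,44.56): [(16.5739, 39.6426) (0, 3.1659) (0, 0) (47, 0) (47, 5.511)]  |A|=1041.6769
6. ⊥bis P1·P5 via (9.615,55.195): [(16.5739, 39.6426) (0, 3.1659) (0, 0) (47, 0) (47, 5.511)]  |A|=1041.6769
7. ⊥bis P1·P6 via (12.905,19.635): [(40.3864, 12.9301) (16.5739, 39.6426) (8.0241, 20.8258)]  |A|=338.2305
8. ⊥bis P1·P7 via (23.72,34.725): [(33.8725, 14.5193) (27.2883, 27.6234) (16.5739, 39.6426) (8.0241, 20.8258)]  |A|=300.7836
9. ⊥bis P1·P8 via (11.62,48.165): [(33.8725, 14.5193) (27.2883, 27.6234) (16.5739, 39.6426) (8.0241, 20.8258)]  |A|=300.7836
10. canonical 4-gon: [(33.8725, 14.5193) (27.2883, 27.6234) (16.5739, 39.6426) (8.0241, 20.8258)]
11. shoelace: 300.7836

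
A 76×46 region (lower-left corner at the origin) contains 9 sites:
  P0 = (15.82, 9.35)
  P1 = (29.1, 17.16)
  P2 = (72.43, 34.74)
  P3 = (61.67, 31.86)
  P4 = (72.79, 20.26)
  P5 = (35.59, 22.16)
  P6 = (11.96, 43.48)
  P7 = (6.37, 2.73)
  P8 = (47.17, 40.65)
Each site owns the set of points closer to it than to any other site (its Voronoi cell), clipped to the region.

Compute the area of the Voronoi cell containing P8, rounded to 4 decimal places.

1. box [0,76]×[0,46]: [(0, 0) (76, 0) (76, 46) (0, 46)]
2. ⊥bis P8·P0 via (31.495,25): [(56.4551, 0) (76, 0) (76, 46) (10.5285, 46)]  |A|=1955.3767
3. ⊥bis P8·P1 via (38.135,28.905): [(75.7099, 0) (76, 0) (76, 46) (15.9124, 46)]  |A|=1388.686
4. ⊥bis P8·P2 via (59.8,37.695): [(54.7526, 16.1217) (61.7431, 46) (15.9124, 46)]  |A|=684.6707
5. ⊥bis P8·P3 via (54.42,36.255): [(46.2023, 22.6991) (60.3275, 46) (15.9124, 46)]  |A|=517.4551
6. ⊥bis P8·P4 via (59.98,30.455): [(46.2023, 22.6991) (60.3275, 46) (15.9124, 46)]  |A|=517.4551
7. ⊥bis P8·P5 via (41.38,31.405): [(48.7006, 26.8202) (60.3275, 46) (18.0759, 46)]  |A|=405.1878
8. ⊥bis P8·P6 via (29.565,42.065): [(29.3155, 38.9608) (48.7006, 26.8202) (60.3275, 46) (29.8813, 46)]  |A|=363.6376
9. ⊥bis P8·P7 via (26.77,21.69): [(29.3155, 38.9608) (48.7006, 26.8202) (60.3275, 46) (29.8813, 46)]  |A|=363.6376
10. canonical 4-gon: [(29.3155, 38.9608) (48.7006, 26.8202) (60.3275, 46) (29.8813, 46)]
11. shoelace: 363.6376

Area of P8's cell: 363.6376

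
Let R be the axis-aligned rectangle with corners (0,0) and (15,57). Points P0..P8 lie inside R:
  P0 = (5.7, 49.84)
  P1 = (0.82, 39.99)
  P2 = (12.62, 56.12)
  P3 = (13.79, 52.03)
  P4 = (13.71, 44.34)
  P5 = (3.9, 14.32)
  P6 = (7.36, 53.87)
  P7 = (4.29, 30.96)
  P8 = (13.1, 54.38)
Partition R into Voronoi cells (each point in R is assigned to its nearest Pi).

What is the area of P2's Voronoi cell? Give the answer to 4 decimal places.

Area of P2's cell: 10.0766

1. box [0,15]×[0,57]: [(0, 0) (15, 0) (15, 57) (0, 57)]
2. ⊥bis P2·P0 via (9.16,52.98): [(15, 46.5448) (15, 57) (5.5118, 57)]  |A|=49.6004
3. ⊥bis P2·P1 via (6.72,48.055): [(15, 46.5448) (15, 57) (5.5118, 57)]  |A|=49.6004
4. ⊥bis P2·P3 via (13.205,54.075): [(9.2048, 52.9307) (15, 54.5885) (15, 57) (5.5118, 57)]  |A|=26.2929
5. ⊥bis P2·P4 via (13.165,50.23): [(9.2048, 52.9307) (15, 54.5885) (15, 57) (5.5118, 57)]  |A|=26.2929
6. ⊥bis P2·P5 via (8.26,35.22): [(9.2048, 52.9307) (15, 54.5885) (15, 57) (5.5118, 57)]  |A|=26.2929
7. ⊥bis P2·P6 via (9.99,54.995): [(10.6911, 53.3559) (15, 54.5885) (15, 57) (9.1323, 57)]  |A|=15.8867
8. ⊥bis P2·P7 via (8.455,43.54): [(10.6911, 53.3559) (15, 54.5885) (15, 57) (9.1323, 57)]  |A|=15.8867
9. ⊥bis P2·P8 via (12.86,55.25): [(10.1954, 54.5149) (15, 55.8403) (15, 57) (9.1323, 57)]  |A|=10.0766
10. canonical 4-gon: [(10.1954, 54.5149) (15, 55.8403) (15, 57) (9.1323, 57)]
11. shoelace: 10.0766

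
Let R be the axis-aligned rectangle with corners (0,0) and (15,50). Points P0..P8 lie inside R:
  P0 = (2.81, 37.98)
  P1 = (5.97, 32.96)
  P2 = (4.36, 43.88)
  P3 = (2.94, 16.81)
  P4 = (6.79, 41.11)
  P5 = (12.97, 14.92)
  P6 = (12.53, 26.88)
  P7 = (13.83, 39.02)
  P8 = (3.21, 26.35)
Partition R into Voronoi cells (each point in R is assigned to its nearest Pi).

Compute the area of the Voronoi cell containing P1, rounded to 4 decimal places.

Area of P1's cell: 61.5359

1. box [0,15]×[0,50]: [(0, 0) (15, 0) (15, 50) (0, 50)]
2. ⊥bis P1·P0 via (4.39,35.47): [(0, 32.7066) (0, 0) (15, 0) (15, 42.1488)]  |A|=561.4153
3. ⊥bis P1·P2 via (5.165,38.42): [(10.2727, 39.1731) (0, 32.7066) (0, 0) (15, 0) (15, 39.87)]  |A|=556.0291
4. ⊥bis P1·P3 via (4.455,24.885): [(10.2727, 39.1731) (0, 32.7066) (0, 25.7208) (15, 22.9066) (15, 39.87)]  |A|=191.3235
5. ⊥bis P1·P4 via (6.38,37.035): [(6.8078, 36.992) (0, 32.7066) (0, 25.7208) (15, 22.9066) (15, 36.1677)]  |A|=172.2105
6. ⊥bis P1·P5 via (9.47,23.94): [(6.8078, 36.992) (0, 32.7066) (0, 25.7208) (9.4771, 23.9428) (15, 26.0858) (15, 36.1677)]  |A|=163.4314
7. ⊥bis P1·P6 via (9.25,29.92): [(6.8078, 36.992) (0, 32.7066) (0, 25.7208) (4.5644, 24.8645) (15, 36.1239) (15, 36.1677)]  |A|=103.2449
8. ⊥bis P1·P7 via (9.9,35.99): [(9.3226, 36.7389) (6.8078, 36.992) (0, 32.7066) (0, 25.7208) (4.5644, 24.8645) (12.1596, 33.0593)]  |A|=93.5476
9. ⊥bis P1·P8 via (4.59,29.655): [(9.3226, 36.7389) (6.8078, 36.992) (0, 32.7066) (0, 31.5716) (7.7727, 28.3261) (12.1596, 33.0593)]  |A|=61.5359
10. canonical 6-gon: [(9.3226, 36.7389) (6.8078, 36.992) (0, 32.7066) (0, 31.5716) (7.7727, 28.3261) (12.1596, 33.0593)]
11. shoelace: 61.5359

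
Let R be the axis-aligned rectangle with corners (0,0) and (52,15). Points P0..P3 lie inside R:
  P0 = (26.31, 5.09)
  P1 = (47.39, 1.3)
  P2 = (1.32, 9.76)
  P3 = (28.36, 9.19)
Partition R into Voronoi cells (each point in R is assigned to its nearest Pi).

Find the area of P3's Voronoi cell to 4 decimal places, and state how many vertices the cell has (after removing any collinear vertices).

Area of P3's cell: 187.4059 (4 vertices)

1. box [0,52]×[0,15]: [(0, 0) (52, 0) (52, 15) (0, 15)]
2. ⊥bis P3·P0 via (27.335,7.14): [(41.615, 0) (52, 0) (52, 15) (11.615, 15)]  |A|=380.775
3. ⊥bis P3·P1 via (37.875,5.245): [(36.716, 2.4495) (41.9195, 15) (11.615, 15)]  |A|=190.1681
4. ⊥bis P3·P2 via (14.84,9.475): [(14.9216, 13.3467) (36.716, 2.4495) (41.9195, 15) (14.9565, 15)]  |A|=187.4059
5. canonical 4-gon: [(14.9216, 13.3467) (36.716, 2.4495) (41.9195, 15) (14.9565, 15)]
6. shoelace: 187.4059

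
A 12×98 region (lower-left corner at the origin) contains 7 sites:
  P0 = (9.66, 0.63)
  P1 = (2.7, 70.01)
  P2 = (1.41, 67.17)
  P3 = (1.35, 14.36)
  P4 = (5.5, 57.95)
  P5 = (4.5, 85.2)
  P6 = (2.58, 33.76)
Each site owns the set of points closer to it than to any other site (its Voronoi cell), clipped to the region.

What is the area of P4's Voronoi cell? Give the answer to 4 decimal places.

Area of P4's cell: 216.1662

1. box [0,12]×[0,98]: [(0, 0) (12, 0) (12, 98) (0, 98)]
2. ⊥bis P4·P0 via (7.58,29.29): [(0, 28.7399) (12, 29.6108) (12, 98) (0, 98)]  |A|=825.896
3. ⊥bis P4·P1 via (4.1,63.98): [(0, 63.0281) (0, 28.7399) (12, 29.6108) (12, 65.8142)]  |A|=422.9496
4. ⊥bis P4·P2 via (3.455,62.56): [(9.4629, 65.2251) (0, 61.0274) (0, 28.7399) (12, 29.6108) (12, 65.8142)]  |A|=413.4831
5. ⊥bis P4·P3 via (3.425,36.155): [(9.4629, 65.2251) (0, 61.0274) (0, 36.4811) (12, 35.3386) (12, 65.8142)]  |A|=332.669
6. ⊥bis P4·P5 via (5,71.575): [(9.4629, 65.2251) (0, 61.0274) (0, 36.4811) (12, 35.3386) (12, 65.8142)]  |A|=332.669
7. ⊥bis P4·P6 via (4.04,45.855): [(9.4629, 65.2251) (0, 61.0274) (0, 46.3427) (12, 44.8941) (12, 65.8142)]  |A|=216.1662
8. canonical 5-gon: [(9.4629, 65.2251) (0, 61.0274) (0, 46.3427) (12, 44.8941) (12, 65.8142)]
9. shoelace: 216.1662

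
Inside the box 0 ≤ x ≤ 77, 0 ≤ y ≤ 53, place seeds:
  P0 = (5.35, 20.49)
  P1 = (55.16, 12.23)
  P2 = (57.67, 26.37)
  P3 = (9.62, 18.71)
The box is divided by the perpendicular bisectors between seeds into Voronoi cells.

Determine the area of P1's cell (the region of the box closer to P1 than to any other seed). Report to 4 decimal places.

1. box [0,77]×[0,53]: [(0, 0) (77, 0) (77, 53) (0, 53)]
2. ⊥bis P1·P0 via (30.255,16.36): [(27.542, 0) (77, 0) (77, 53) (36.331, 53)]  |A|=2388.3646
3. ⊥bis P1·P2 via (56.415,19.3): [(31.4766, 23.7268) (27.542, 0) (77, 0) (77, 15.6459)]  |A|=942.8684
4. ⊥bis P1·P3 via (32.39,15.47): [(33.5134, 23.3653) (30.1887, 0) (77, 0) (77, 15.6459)]  |A|=887.0731
5. canonical 4-gon: [(33.5134, 23.3653) (30.1887, 0) (77, 0) (77, 15.6459)]
6. shoelace: 887.0731

Area of P1's cell: 887.0731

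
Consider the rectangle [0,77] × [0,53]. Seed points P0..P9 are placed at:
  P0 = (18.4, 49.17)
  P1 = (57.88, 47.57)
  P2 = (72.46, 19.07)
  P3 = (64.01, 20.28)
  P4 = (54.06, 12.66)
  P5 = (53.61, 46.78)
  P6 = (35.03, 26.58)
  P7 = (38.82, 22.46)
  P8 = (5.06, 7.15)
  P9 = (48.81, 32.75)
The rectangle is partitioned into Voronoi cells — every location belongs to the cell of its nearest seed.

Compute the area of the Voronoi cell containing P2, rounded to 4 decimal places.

1. box [0,77]×[0,53]: [(0, 0) (77, 0) (77, 53) (0, 53)]
2. ⊥bis P2·P0 via (45.43,34.12): [(26.4324, 0) (77, 0) (77, 53) (55.9422, 53)]  |A|=1898.0747
3. ⊥bis P2·P1 via (65.17,33.32): [(36.9449, 18.8806) (26.4324, 0) (77, 0) (77, 39.372)]  |A|=1265.8988
4. ⊥bis P2·P3 via (68.235,19.675): [(70.5856, 36.0905) (65.4176, 0) (77, 0) (77, 39.372)]  |A|=335.2801
5. ⊥bis P2·P4 via (63.26,15.865): [(70.5856, 36.0905) (66.3991, 6.8541) (68.7869, 0) (77, 0) (77, 39.372)]  |A|=323.7335
6. ⊥bis P2·P5 via (63.035,32.925): [(70.5856, 36.0905) (66.3991, 6.8541) (68.7869, 0) (77, 0) (77, 39.372)]  |A|=323.7335
7. ⊥bis P2·P6 via (53.745,22.825): [(70.5856, 36.0905) (66.3991, 6.8541) (68.7869, 0) (77, 0) (77, 39.372)]  |A|=323.7335
8. ⊥bis P2·P7 via (55.64,20.765): [(70.5856, 36.0905) (66.3991, 6.8541) (68.7869, 0) (77, 0) (77, 39.372)]  |A|=323.7335
9. ⊥bis P2·P8 via (38.76,13.11): [(70.5856, 36.0905) (66.3991, 6.8541) (68.7869, 0) (77, 0) (77, 39.372)]  |A|=323.7335
10. ⊥bis P2·P9 via (60.635,25.91): [(70.5856, 36.0905) (66.3991, 6.8541) (68.7869, 0) (77, 0) (77, 39.372)]  |A|=323.7335
11. canonical 5-gon: [(70.5856, 36.0905) (66.3991, 6.8541) (68.7869, 0) (77, 0) (77, 39.372)]
12. shoelace: 323.7335

Area of P2's cell: 323.7335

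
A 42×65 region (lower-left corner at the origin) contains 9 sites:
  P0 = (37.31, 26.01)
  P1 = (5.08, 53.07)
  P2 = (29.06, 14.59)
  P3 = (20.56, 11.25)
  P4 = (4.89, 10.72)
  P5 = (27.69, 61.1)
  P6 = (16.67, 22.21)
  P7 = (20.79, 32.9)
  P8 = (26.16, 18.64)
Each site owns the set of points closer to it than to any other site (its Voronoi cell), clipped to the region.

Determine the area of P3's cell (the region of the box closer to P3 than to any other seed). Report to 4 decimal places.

Area of P3's cell: 221.9669

1. box [0,42]×[0,65]: [(0, 0) (42, 0) (42, 65) (0, 65)]
2. ⊥bis P3·P0 via (28.935,18.63): [(0, 51.4661) (0, 0) (42, 0) (42, 3.8035)]  |A|=1160.6627
3. ⊥bis P3·P1 via (12.82,32.16): [(15.9813, 33.3302) (0, 27.4146) (0, 0) (42, 0) (42, 3.8035)]  |A|=968.4753
4. ⊥bis P3·P2 via (24.81,12.92): [(17.4408, 31.6738) (15.9813, 33.3302) (0, 27.4146) (0, 0) (29.8868, 0)]  |A|=729.9338
5. ⊥bis P3·P4 via (12.725,10.985): [(17.4408, 31.6738) (15.9813, 33.3302) (12.0188, 31.8634) (13.0965, 0) (29.8868, 0)]  |A|=356.5377
6. ⊥bis P3·P5 via (24.125,36.175): [(17.4408, 31.6738) (15.9813, 33.3302) (12.0188, 31.8634) (13.0965, 0) (29.8868, 0)]  |A|=356.5377
7. ⊥bis P3·P6 via (18.615,16.73): [(22.7379, 18.1933) (12.6029, 14.5961) (13.0965, 0) (29.8868, 0)]  |A|=227.5894
8. ⊥bis P3·P7 via (20.675,22.075): [(22.7379, 18.1933) (12.6029, 14.5961) (13.0965, 0) (29.8868, 0)]  |A|=227.5894
9. ⊥bis P3·P8 via (23.36,14.945): [(24.2917, 14.239) (20.2423, 17.3076) (12.6029, 14.5961) (13.0965, 0) (29.8868, 0)]  |A|=221.9669
10. canonical 5-gon: [(24.2917, 14.239) (20.2423, 17.3076) (12.6029, 14.5961) (13.0965, 0) (29.8868, 0)]
11. shoelace: 221.9669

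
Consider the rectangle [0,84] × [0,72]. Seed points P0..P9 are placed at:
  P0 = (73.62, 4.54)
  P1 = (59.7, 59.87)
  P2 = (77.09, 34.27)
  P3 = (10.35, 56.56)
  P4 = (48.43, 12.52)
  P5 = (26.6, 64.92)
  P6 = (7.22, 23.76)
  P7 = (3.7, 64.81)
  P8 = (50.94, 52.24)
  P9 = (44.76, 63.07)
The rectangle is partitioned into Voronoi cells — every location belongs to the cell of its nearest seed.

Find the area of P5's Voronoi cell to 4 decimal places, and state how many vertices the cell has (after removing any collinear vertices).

Area of P5's cell: 420.1576 (5 vertices)

1. box [0,84]×[0,72]: [(0, 0) (84, 0) (84, 72) (0, 72)]
2. ⊥bis P5·P0 via (50.11,34.73): [(0, 0) (5.512, 0) (84, 61.1213) (84, 72) (0, 72)]  |A|=3649.3553
3. ⊥bis P5·P1 via (43.15,62.395): [(0, 0) (5.512, 0) (37.4217, 24.8492) (44.6154, 72) (0, 72)]  |A|=2467.4926
4. ⊥bis P5·P2 via (51.845,49.595): [(0, 0) (5.512, 0) (36.2863, 23.965) (37.6227, 26.1665) (44.6154, 72) (0, 72)]  |A|=2466.8336
5. ⊥bis P5·P3 via (18.475,60.74): [(36.886, 24.953) (37.6227, 26.1665) (44.6154, 72) (12.6822, 72)]  |A|=763.8208
6. ⊥bis P5·P4 via (37.515,38.72): [(31.1645, 36.0744) (39.6753, 39.62) (44.6154, 72) (12.6822, 72)]  |A|=702.6422
7. ⊥bis P5·P6 via (16.91,44.34): [(30.1095, 38.1251) (32.9156, 36.8039) (39.6753, 39.62) (44.6154, 72) (12.6822, 72)]  |A|=700.462
8. ⊥bis P5·P7 via (15.15,64.865): [(15.1387, 67.2251) (30.1095, 38.1251) (32.9156, 36.8039) (39.6753, 39.62) (44.6154, 72) (15.1157, 72)]  |A|=694.652
9. ⊥bis P5·P8 via (38.77,58.58): [(15.1387, 67.2251) (29.118, 40.0524) (44.1409, 68.8897) (44.6154, 72) (15.1157, 72)]  |A|=520.8062
10. ⊥bis P5·P9 via (35.68,63.995): [(15.1387, 67.2251) (29.118, 40.0524) (34.2431, 49.8904) (36.4955, 72) (15.1157, 72)]  |A|=420.1576
11. canonical 5-gon: [(15.1387, 67.2251) (29.118, 40.0524) (34.2431, 49.8904) (36.4955, 72) (15.1157, 72)]
12. shoelace: 420.1576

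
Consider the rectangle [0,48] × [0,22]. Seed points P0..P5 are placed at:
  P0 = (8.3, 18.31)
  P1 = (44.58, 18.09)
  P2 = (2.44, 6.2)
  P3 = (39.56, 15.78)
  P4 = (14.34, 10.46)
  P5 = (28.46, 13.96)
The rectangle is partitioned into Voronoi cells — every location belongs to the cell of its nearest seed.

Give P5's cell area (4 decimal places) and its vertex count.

Area of P5's cell: 284.2942 (5 vertices)

1. box [0,48]×[0,22]: [(0, 0) (48, 0) (48, 22) (0, 22)]
2. ⊥bis P5·P0 via (18.38,16.135): [(14.8985, 0) (48, 0) (48, 22) (19.6455, 22)]  |A|=676.016
3. ⊥bis P5·P1 via (36.52,16.025): [(14.8985, 0) (40.6257, 0) (34.9892, 22) (19.6455, 22)]  |A|=451.7793
4. ⊥bis P5·P2 via (15.45,10.08): [(16.392, 6.9215) (18.4562, 0) (40.6257, 0) (34.9892, 22) (19.6455, 22)]  |A|=439.467
5. ⊥bis P5·P3 via (34.01,14.87): [(16.392, 6.9215) (18.4562, 0) (36.4481, 0) (32.8409, 22) (19.6455, 22)]  |A|=369.8836
6. ⊥bis P5·P4 via (21.4,12.21): [(19.3327, 20.5502) (24.4266, 0) (36.4481, 0) (32.8409, 22) (19.6455, 22)]  |A|=284.2942
7. canonical 5-gon: [(19.3327, 20.5502) (24.4266, 0) (36.4481, 0) (32.8409, 22) (19.6455, 22)]
8. shoelace: 284.2942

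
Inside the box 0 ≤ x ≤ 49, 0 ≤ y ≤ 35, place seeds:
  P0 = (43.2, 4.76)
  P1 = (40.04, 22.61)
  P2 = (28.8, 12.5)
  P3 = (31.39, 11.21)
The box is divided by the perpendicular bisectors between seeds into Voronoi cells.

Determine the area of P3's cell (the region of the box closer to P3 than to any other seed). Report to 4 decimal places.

1. box [0,49]×[0,35]: [(0, 0) (49, 0) (49, 35) (0, 35)]
2. ⊥bis P3·P0 via (37.295,7.985): [(0, 0) (32.934, 0) (49, 29.4169) (49, 35) (0, 35)]  |A|=1478.6939
3. ⊥bis P3·P1 via (35.715,16.91): [(0, 0) (32.934, 0) (40.2783, 13.4475) (11.8738, 35) (0, 35)]  |A|=1054.266
4. ⊥bis P3·P2 via (30.095,11.855): [(24.1904, 0) (32.934, 0) (40.2783, 13.4475) (33.4636, 18.6183)]  |A|=146.2042
5. canonical 4-gon: [(24.1904, 0) (32.934, 0) (40.2783, 13.4475) (33.4636, 18.6183)]
6. shoelace: 146.2042

Area of P3's cell: 146.2042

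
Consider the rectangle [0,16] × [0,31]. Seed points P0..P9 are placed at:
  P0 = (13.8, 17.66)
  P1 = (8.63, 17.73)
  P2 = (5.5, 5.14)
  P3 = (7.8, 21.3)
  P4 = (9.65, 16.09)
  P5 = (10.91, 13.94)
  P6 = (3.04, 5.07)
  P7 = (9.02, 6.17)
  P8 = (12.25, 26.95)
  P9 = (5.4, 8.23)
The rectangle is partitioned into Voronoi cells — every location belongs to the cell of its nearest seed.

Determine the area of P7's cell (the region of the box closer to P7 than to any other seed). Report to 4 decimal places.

Area of P7's cell: 76.9878

1. box [0,16]×[0,31]: [(0, 0) (16, 0) (16, 31) (0, 31)]
2. ⊥bis P7·P0 via (11.41,11.915): [(0, 16.6617) (0, 0) (16, 0) (16, 10.0055)]  |A|=213.3377
3. ⊥bis P7·P1 via (8.825,11.95): [(11.1383, 12.028) (0, 11.6523) (0, 0) (16, 0) (16, 10.0055)]  |A|=185.4394
4. ⊥bis P7·P2 via (7.26,5.655): [(11.1383, 12.028) (5.4513, 11.8362) (8.9147, 0) (16, 0) (16, 10.0055)]  |A|=100.9212
5. ⊥bis P7·P3 via (8.41,13.735): [(11.1383, 12.028) (5.4513, 11.8362) (8.9147, 0) (16, 0) (16, 10.0055)]  |A|=100.9212
6. ⊥bis P7·P4 via (9.335,11.13): [(14.0107, 10.8331) (5.5883, 11.3679) (8.9147, 0) (16, 0) (16, 10.0055)]  |A|=95.3125
7. ⊥bis P7·P5 via (9.965,10.055): [(5.6666, 11.1006) (8.9147, 0) (16, 0) (16, 8.587)]  |A|=83.6921
8. ⊥bis P7·P6 via (6.03,5.62): [(5.6666, 11.1006) (8.9147, 0) (16, 0) (16, 8.587)]  |A|=83.6921
9. ⊥bis P7·P8 via (10.635,16.56): [(5.6666, 11.1006) (8.9147, 0) (16, 0) (16, 8.587)]  |A|=83.6921
10. ⊥bis P7·P9 via (7.21,7.2): [(8.9721, 10.2965) (6.9445, 6.7334) (8.9147, 0) (16, 0) (16, 8.587)]  |A|=76.9878
11. canonical 5-gon: [(8.9721, 10.2965) (6.9445, 6.7334) (8.9147, 0) (16, 0) (16, 8.587)]
12. shoelace: 76.9878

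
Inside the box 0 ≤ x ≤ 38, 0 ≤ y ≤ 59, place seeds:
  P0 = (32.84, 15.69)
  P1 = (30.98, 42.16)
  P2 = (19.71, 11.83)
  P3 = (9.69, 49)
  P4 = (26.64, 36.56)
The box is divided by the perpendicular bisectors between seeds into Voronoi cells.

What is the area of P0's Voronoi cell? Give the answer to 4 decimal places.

Area of P0's cell: 304.2064

1. box [0,38]×[0,59]: [(0, 0) (38, 0) (38, 59) (0, 59)]
2. ⊥bis P0·P1 via (31.91,28.925): [(0, 26.6827) (0, 0) (38, 0) (38, 29.3529)]  |A|=1064.6778
3. ⊥bis P0·P2 via (26.275,13.76): [(22.021, 28.2301) (30.3202, 0) (38, 0) (38, 29.3529)]  |A|=342.9156
4. ⊥bis P0·P3 via (21.265,32.345): [(22.021, 28.2301) (30.3202, 0) (38, 0) (38, 29.3529)]  |A|=342.9156
5. ⊥bis P0·P4 via (29.74,26.125): [(23.2102, 24.1851) (30.3202, 0) (38, 0) (38, 28.5789)]  |A|=304.2064
6. canonical 4-gon: [(23.2102, 24.1851) (30.3202, 0) (38, 0) (38, 28.5789)]
7. shoelace: 304.2064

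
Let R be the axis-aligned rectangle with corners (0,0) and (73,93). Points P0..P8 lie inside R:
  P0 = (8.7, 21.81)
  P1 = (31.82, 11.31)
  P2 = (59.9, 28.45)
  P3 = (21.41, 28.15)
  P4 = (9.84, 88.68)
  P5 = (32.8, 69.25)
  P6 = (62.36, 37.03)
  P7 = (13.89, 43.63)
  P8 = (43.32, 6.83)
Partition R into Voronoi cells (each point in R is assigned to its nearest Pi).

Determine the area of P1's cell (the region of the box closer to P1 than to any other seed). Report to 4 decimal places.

1. box [0,73]×[0,93]: [(0, 0) (73, 0) (73, 93) (0, 93)]
2. ⊥bis P1·P0 via (20.26,16.56): [(12.7392, 0) (73, 0) (73, 93) (54.9754, 93)]  |A|=3640.2694
3. ⊥bis P1·P2 via (45.86,19.88): [(32.0459, 42.5113) (12.7392, 0) (57.9947, 0)]  |A|=961.9357
4. ⊥bis P1·P3 via (26.615,19.73): [(40.6542, 28.4086) (19.7811, 15.5055) (12.7392, 0) (57.9947, 0)]  |A|=759.215
5. ⊥bis P1·P4 via (20.83,49.995): [(40.6542, 28.4086) (19.7811, 15.5055) (12.7392, 0) (57.9947, 0)]  |A|=759.215
6. ⊥bis P1·P5 via (32.31,40.28): [(40.6542, 28.4086) (19.7811, 15.5055) (12.7392, 0) (57.9947, 0)]  |A|=759.215
7. ⊥bis P1·P6 via (47.09,24.17): [(40.6542, 28.4086) (19.7811, 15.5055) (12.7392, 0) (57.9947, 0)]  |A|=759.215
8. ⊥bis P1·P7 via (22.855,27.47): [(40.6542, 28.4086) (19.7811, 15.5055) (12.7392, 0) (57.9947, 0)]  |A|=759.215
9. ⊥bis P1·P8 via (37.57,9.07): [(43.3702, 23.9589) (40.6542, 28.4086) (19.7811, 15.5055) (12.7392, 0) (34.0366, 0)]  |A|=472.2098
10. canonical 5-gon: [(43.3702, 23.9589) (40.6542, 28.4086) (19.7811, 15.5055) (12.7392, 0) (34.0366, 0)]
11. shoelace: 472.2098

Area of P1's cell: 472.2098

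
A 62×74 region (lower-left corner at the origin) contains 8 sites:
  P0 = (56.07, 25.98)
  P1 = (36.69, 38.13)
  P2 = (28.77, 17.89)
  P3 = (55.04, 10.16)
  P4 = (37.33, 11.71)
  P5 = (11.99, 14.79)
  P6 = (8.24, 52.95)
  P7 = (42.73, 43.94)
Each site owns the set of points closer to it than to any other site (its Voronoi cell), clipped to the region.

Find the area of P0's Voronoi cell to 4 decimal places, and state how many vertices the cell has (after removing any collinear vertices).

1. box [0,62]×[0,74]: [(0, 0) (62, 0) (62, 74) (0, 74)]
2. ⊥bis P0·P1 via (46.38,32.055): [(26.2836, 0) (62, 0) (62, 56.9699)]  |A|=1017.3793
3. ⊥bis P0·P2 via (42.42,21.935): [(41.6546, 24.5178) (48.9202, 0) (62, 0) (62, 56.9699)]  |A|=739.8806
4. ⊥bis P0·P3 via (55.555,18.07): [(41.6546, 24.5178) (43.3295, 18.866) (62, 17.6504) (62, 56.9699)]  |A|=451.7275
5. ⊥bis P0·P4 via (46.7,18.845): [(41.9823, 25.0405) (46.859, 18.6362) (62, 17.6504) (62, 56.9699)]  |A|=439.622
6. ⊥bis P0·P5 via (34.03,20.385): [(41.9823, 25.0405) (46.859, 18.6362) (62, 17.6504) (62, 56.9699)]  |A|=439.622
7. ⊥bis P0·P6 via (32.155,39.465): [(41.9823, 25.0405) (46.859, 18.6362) (62, 17.6504) (62, 56.9699)]  |A|=439.622
8. ⊥bis P0·P7 via (49.4,34.96): [(47.1566, 33.2937) (41.9823, 25.0405) (46.859, 18.6362) (62, 17.6504) (62, 44.3188)]  |A|=345.7293
9. canonical 5-gon: [(47.1566, 33.2937) (41.9823, 25.0405) (46.859, 18.6362) (62, 17.6504) (62, 44.3188)]
10. shoelace: 345.7293

Area of P0's cell: 345.7293 (5 vertices)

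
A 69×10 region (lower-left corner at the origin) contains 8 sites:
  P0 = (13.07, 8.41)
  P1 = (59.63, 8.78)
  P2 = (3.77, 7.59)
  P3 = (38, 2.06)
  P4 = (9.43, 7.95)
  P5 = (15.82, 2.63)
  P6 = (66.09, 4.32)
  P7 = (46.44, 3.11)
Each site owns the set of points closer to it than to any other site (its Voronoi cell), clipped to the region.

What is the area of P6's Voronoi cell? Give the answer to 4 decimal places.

Area of P6's cell: 72.1012

1. box [0,69]×[0,10]: [(0, 0) (69, 0) (69, 10) (0, 10)]
2. ⊥bis P6·P0 via (39.58,6.365): [(39.089, 0) (69, 0) (69, 10) (39.8604, 10)]  |A|=295.253
3. ⊥bis P6·P1 via (62.86,6.55): [(58.3379, 0) (69, 0) (69, 10) (65.2419, 10)]  |A|=72.1012
4. ⊥bis P6·P2 via (34.93,5.955): [(58.3379, 0) (69, 0) (69, 10) (65.2419, 10)]  |A|=72.1012
5. ⊥bis P6·P3 via (52.045,3.19): [(58.3379, 0) (69, 0) (69, 10) (65.2419, 10)]  |A|=72.1012
6. ⊥bis P6·P4 via (37.76,6.135): [(58.3379, 0) (69, 0) (69, 10) (65.2419, 10)]  |A|=72.1012
7. ⊥bis P6·P5 via (40.955,3.475): [(58.3379, 0) (69, 0) (69, 10) (65.2419, 10)]  |A|=72.1012
8. ⊥bis P6·P7 via (56.265,3.715): [(58.3379, 0) (69, 0) (69, 10) (65.2419, 10)]  |A|=72.1012
9. canonical 4-gon: [(58.3379, 0) (69, 0) (69, 10) (65.2419, 10)]
10. shoelace: 72.1012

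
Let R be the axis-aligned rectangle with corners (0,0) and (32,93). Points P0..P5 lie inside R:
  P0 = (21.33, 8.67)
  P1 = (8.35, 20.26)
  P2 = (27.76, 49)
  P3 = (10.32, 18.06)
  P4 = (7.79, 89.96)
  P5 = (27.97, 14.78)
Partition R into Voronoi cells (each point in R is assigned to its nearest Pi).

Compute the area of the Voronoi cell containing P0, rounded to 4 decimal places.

1. box [0,32]×[0,93]: [(0, 0) (32, 0) (32, 93) (0, 93)]
2. ⊥bis P0·P1 via (14.84,14.465): [(1.924, 0) (32, 0) (32, 33.683)]  |A|=506.5248
3. ⊥bis P0·P2 via (24.545,28.835): [(27.2816, 28.3987) (1.924, 0) (32, 0) (32, 27.6464)]  |A|=492.2831
4. ⊥bis P0·P3 via (15.825,13.365): [(28.4833, 28.2071) (4.4265, 0) (32, 0) (32, 27.6464)]  |A|=437.4969
5. ⊥bis P0·P4 via (14.56,49.315): [(28.4833, 28.2071) (4.4265, 0) (32, 0) (32, 27.6464)]  |A|=437.4969
6. ⊥bis P0·P5 via (24.65,11.725): [(19.3441, 17.4912) (4.4265, 0) (32, 0) (32, 3.7374)]  |A|=264.7969
7. canonical 4-gon: [(19.3441, 17.4912) (4.4265, 0) (32, 0) (32, 3.7374)]
8. shoelace: 264.7969

Area of P0's cell: 264.7969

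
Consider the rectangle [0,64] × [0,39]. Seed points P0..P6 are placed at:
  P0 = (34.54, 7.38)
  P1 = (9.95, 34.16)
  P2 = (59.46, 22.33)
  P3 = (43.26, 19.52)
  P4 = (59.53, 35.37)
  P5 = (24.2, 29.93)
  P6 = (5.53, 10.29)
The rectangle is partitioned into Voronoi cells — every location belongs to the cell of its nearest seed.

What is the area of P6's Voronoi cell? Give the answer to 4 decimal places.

Area of P6's cell: 420.0092

1. box [0,64]×[0,39]: [(0, 0) (64, 0) (64, 39) (0, 39)]
2. ⊥bis P6·P0 via (20.035,8.835): [(0, 0) (19.1488, 0) (23.0609, 39) (0, 39)]  |A|=823.0875
3. ⊥bis P6·P1 via (7.74,22.225): [(0, 23.6582) (0, 0) (19.1488, 0) (21.1295, 19.7457)]  |A|=438.9952
4. ⊥bis P6·P2 via (32.495,16.31): [(0, 23.6582) (0, 0) (19.1488, 0) (21.1295, 19.7457)]  |A|=438.9952
5. ⊥bis P6·P3 via (24.395,14.905): [(0, 23.6582) (0, 0) (19.1488, 0) (21.1295, 19.7457)]  |A|=438.9952
6. ⊥bis P6·P4 via (32.53,22.83): [(0, 23.6582) (0, 0) (19.1488, 0) (21.1295, 19.7457)]  |A|=438.9952
7. ⊥bis P6·P5 via (14.865,20.11): [(13.8255, 21.0981) (0, 23.6582) (0, 0) (19.1488, 0) (20.6175, 14.6416)]  |A|=420.0092
8. canonical 5-gon: [(13.8255, 21.0981) (0, 23.6582) (0, 0) (19.1488, 0) (20.6175, 14.6416)]
9. shoelace: 420.0092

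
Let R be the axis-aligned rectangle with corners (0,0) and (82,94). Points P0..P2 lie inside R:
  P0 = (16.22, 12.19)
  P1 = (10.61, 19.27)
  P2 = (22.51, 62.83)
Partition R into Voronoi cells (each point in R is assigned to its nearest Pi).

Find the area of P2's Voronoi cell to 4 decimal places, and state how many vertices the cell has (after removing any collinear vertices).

1. box [0,82]×[0,94]: [(0, 0) (82, 0) (82, 94) (0, 94)]
2. ⊥bis P2·P0 via (19.365,37.51): [(0, 39.9153) (82, 29.7301) (82, 94) (0, 94)]  |A|=4852.5374
3. ⊥bis P2·P1 via (16.56,41.05): [(0, 45.574) (37.9835, 35.1974) (82, 29.7301) (82, 94) (0, 94)]  |A|=4745.07
4. canonical 5-gon: [(0, 45.574) (37.9835, 35.1974) (82, 29.7301) (82, 94) (0, 94)]
5. shoelace: 4745.07

Area of P2's cell: 4745.0700 (5 vertices)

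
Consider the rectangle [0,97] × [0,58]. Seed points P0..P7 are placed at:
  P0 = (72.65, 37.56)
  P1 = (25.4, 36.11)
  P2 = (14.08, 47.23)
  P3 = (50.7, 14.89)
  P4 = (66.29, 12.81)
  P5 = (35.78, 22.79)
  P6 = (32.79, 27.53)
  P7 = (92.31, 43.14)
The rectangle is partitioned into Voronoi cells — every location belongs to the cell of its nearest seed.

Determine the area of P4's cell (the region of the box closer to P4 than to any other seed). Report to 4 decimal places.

Area of P4's cell: 864.1661

1. box [0,97]×[0,58]: [(0, 0) (97, 0) (97, 58) (0, 58)]
2. ⊥bis P4·P0 via (69.47,25.185): [(0, 43.0367) (0, 0) (97, 0) (97, 18.1106)]  |A|=2965.6445
3. ⊥bis P4·P1 via (45.845,24.46): [(49.2228, 30.3879) (31.9072, 0) (97, 0) (97, 18.1106)]  |A|=1421.6544
4. ⊥bis P4·P2 via (40.185,30.02): [(49.2228, 30.3879) (31.9072, 0) (97, 0) (97, 18.1106)]  |A|=1421.6544
5. ⊥bis P4·P3 via (58.495,13.85): [(60.321, 27.536) (56.6471, 0) (97, 0) (97, 18.1106)]  |A|=887.7185
6. ⊥bis P4·P5 via (51.035,17.8): [(60.321, 27.536) (56.6471, 0) (97, 0) (97, 18.1106)]  |A|=887.7185
7. ⊥bis P4·P6 via (49.54,20.17): [(60.321, 27.536) (56.6471, 0) (97, 0) (97, 18.1106)]  |A|=887.7185
8. ⊥bis P4·P7 via (79.3,27.975): [(88.1464, 20.3857) (60.321, 27.536) (56.6471, 0) (97, 0) (97, 12.7902)]  |A|=864.1661
9. canonical 5-gon: [(88.1464, 20.3857) (60.321, 27.536) (56.6471, 0) (97, 0) (97, 12.7902)]
10. shoelace: 864.1661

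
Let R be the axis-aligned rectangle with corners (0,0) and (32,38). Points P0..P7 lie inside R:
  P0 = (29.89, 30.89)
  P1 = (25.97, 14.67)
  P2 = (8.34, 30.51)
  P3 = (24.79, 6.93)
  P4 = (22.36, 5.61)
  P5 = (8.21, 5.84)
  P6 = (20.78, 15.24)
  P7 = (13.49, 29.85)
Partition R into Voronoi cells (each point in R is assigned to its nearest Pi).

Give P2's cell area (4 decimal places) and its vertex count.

1. box [0,32]×[0,38]: [(0, 0) (32, 0) (32, 38) (0, 38)]
2. ⊥bis P2·P0 via (19.115,30.7): [(0, 0) (19.6563, 0) (18.9863, 38) (0, 38)]  |A|=734.2098
3. ⊥bis P2·P1 via (17.155,22.59): [(0, 3.4964) (19.2175, 24.8856) (18.9863, 38) (0, 38)]  |A|=456.0337
4. ⊥bis P2·P3 via (16.565,18.72): [(0, 7.1638) (8.8291, 13.3233) (19.2175, 24.8856) (18.9863, 38) (0, 38)]  |A|=439.8436
5. ⊥bis P2·P4 via (15.35,18.06): [(0, 9.4171) (10.7659, 15.4789) (19.2175, 24.8856) (18.9863, 38) (0, 38)]  |A|=424.1626
6. ⊥bis P2·P5 via (8.275,18.175): [(0, 18.2186) (13.1651, 18.1492) (19.2175, 24.8856) (18.9863, 38) (0, 38)]  |A|=359.124
7. ⊥bis P2·P6 via (14.56,22.875): [(0, 18.2186) (8.7875, 18.1723) (19.1865, 26.6441) (18.9863, 38) (0, 38)]  |A|=335.0349
8. ⊥bis P2·P7 via (10.915,30.18): [(0, 18.2186) (8.7875, 18.1723) (9.4448, 18.7078) (11.9172, 38) (0, 38)]  |A|=210.7378
9. canonical 5-gon: [(0, 18.2186) (8.7875, 18.1723) (9.4448, 18.7078) (11.9172, 38) (0, 38)]
10. shoelace: 210.7378

Area of P2's cell: 210.7378 (5 vertices)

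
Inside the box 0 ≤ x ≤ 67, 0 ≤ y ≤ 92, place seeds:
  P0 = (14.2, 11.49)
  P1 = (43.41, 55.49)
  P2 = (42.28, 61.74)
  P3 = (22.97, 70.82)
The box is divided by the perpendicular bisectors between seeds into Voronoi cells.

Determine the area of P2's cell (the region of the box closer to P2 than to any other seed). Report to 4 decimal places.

Area of P2's cell: 972.0287

1. box [0,67]×[0,92]: [(0, 0) (67, 0) (67, 92) (0, 92)]
2. ⊥bis P2·P0 via (28.24,36.615): [(0, 52.3957) (67, 14.9557) (67, 92) (0, 92)]  |A|=3907.7294
3. ⊥bis P2·P1 via (42.845,58.615): [(0, 52.3957) (2.0647, 51.2419) (67, 62.9822) (67, 92) (0, 92)]  |A|=2348.4201
4. ⊥bis P2·P3 via (32.625,66.28): [(27.7363, 55.8833) (67, 62.9822) (67, 92) (44.7191, 92)]  |A|=972.0287
5. canonical 4-gon: [(27.7363, 55.8833) (67, 62.9822) (67, 92) (44.7191, 92)]
6. shoelace: 972.0287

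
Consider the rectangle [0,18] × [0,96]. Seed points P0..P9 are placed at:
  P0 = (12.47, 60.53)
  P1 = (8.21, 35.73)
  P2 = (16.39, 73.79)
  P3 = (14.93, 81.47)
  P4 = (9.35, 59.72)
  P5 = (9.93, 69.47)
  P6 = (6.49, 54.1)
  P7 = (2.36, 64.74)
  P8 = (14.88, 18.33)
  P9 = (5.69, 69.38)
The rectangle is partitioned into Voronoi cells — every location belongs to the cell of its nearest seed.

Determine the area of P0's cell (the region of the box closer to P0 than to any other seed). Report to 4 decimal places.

1. box [0,18]×[0,96]: [(0, 0) (18, 0) (18, 96) (0, 96)]
2. ⊥bis P0·P1 via (10.34,48.13): [(0, 49.9061) (18, 46.8142) (18, 96) (0, 96)]  |A|=857.5168
3. ⊥bis P0·P2 via (14.43,67.16): [(0, 71.4259) (0, 49.9061) (18, 46.8142) (18, 66.1046)]  |A|=367.2913
4. ⊥bis P0·P3 via (13.7,71): [(0, 71.4259) (0, 49.9061) (18, 46.8142) (18, 66.1046)]  |A|=367.2913
5. ⊥bis P0·P4 via (10.91,60.125): [(8.6392, 68.8719) (14.196, 47.4676) (18, 46.8142) (18, 66.1046)]  |A|=129.1821
6. ⊥bis P0·P5 via (11.2,65): [(16.5729, 66.5265) (9.7512, 64.5884) (14.196, 47.4676) (18, 46.8142) (18, 66.1046)]  |A|=113.4941
7. ⊥bis P0·P6 via (9.48,57.315): [(16.5729, 66.5265) (9.7512, 64.5884) (12.3269, 54.6673) (18, 49.3913) (18, 66.1046)]  |A|=93.1011
8. ⊥bis P0·P7 via (7.415,62.635): [(16.5729, 66.5265) (9.7512, 64.5884) (12.3269, 54.6673) (18, 49.3913) (18, 66.1046)]  |A|=93.1011
9. ⊥bis P0·P8 via (13.675,39.43): [(16.5729, 66.5265) (9.7512, 64.5884) (12.3269, 54.6673) (18, 49.3913) (18, 66.1046)]  |A|=93.1011
10. ⊥bis P0·P9 via (9.08,64.955): [(16.5729, 66.5265) (9.7512, 64.5884) (12.3269, 54.6673) (18, 49.3913) (18, 66.1046)]  |A|=93.1011
11. canonical 5-gon: [(16.5729, 66.5265) (9.7512, 64.5884) (12.3269, 54.6673) (18, 49.3913) (18, 66.1046)]
12. shoelace: 93.1011

Area of P0's cell: 93.1011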